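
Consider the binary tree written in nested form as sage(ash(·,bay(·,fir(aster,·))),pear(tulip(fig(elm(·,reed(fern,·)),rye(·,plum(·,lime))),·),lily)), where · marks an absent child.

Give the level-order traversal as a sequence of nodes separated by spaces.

sage ash pear bay tulip lily fir fig aster elm rye reed plum fern lime

Level-order visits nodes level by level from the root, left to right within each level.
Level 0: sage
Level 1: ash, pear
Level 2: bay, tulip, lily
Level 3: fir, fig
Level 4: aster, elm, rye
Level 5: reed, plum
Level 6: fern, lime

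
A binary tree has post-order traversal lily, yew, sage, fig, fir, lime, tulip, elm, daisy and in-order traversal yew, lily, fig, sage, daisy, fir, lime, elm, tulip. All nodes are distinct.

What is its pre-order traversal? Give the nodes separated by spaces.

daisy fig yew lily sage elm lime fir tulip

The last element of post-order is the root; it splits in-order into left and right subtrees.
Root daisy: left subtree has 4 nodes {yew, lily, fig, sage}, right has 4 {fir, lime, elm, tulip}.
  Root fig: left subtree has 2 nodes {yew, lily}, right has 1 {sage}.
    Root yew: left subtree has 0 nodes { }, right has 1 {lily}.
  Root elm: left subtree has 2 nodes {fir, lime}, right has 1 {tulip}.
    Root lime: left subtree has 1 node {fir}, right has 0 { }.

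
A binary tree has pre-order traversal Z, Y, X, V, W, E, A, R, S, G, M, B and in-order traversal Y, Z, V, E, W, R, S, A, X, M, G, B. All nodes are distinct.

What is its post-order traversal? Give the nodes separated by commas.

Y, E, S, R, A, W, V, M, B, G, X, Z

The first element of pre-order is the root; it splits in-order into left and right subtrees.
Root Z: left subtree has 1 node {Y}, right has 10 {V, E, W, R, S, A, X, M, G, B}.
  Root X: left subtree has 6 nodes {V, E, W, R, S, A}, right has 3 {M, G, B}.
    Root V: left subtree has 0 nodes { }, right has 5 {E, W, R, S, A}.
      Root W: left subtree has 1 node {E}, right has 3 {R, S, A}.
        Root A: left subtree has 2 nodes {R, S}, right has 0 { }.
          Root R: left subtree has 0 nodes { }, right has 1 {S}.
    Root G: left subtree has 1 node {M}, right has 1 {B}.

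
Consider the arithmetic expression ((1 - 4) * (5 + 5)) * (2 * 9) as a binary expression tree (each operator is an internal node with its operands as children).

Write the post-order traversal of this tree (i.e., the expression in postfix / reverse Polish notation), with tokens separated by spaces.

Post-order on an expression tree gives postfix notation: for each operator, emit left operand, right operand, then the operator.

1 4 - 5 5 + * 2 9 * *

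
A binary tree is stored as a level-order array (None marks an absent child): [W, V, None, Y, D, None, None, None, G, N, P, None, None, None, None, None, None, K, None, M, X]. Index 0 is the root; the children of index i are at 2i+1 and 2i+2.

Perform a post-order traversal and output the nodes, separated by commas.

K, G, Y, M, X, N, P, D, V, W

Post-order visits the left subtree, then the right subtree, then the node.
At W: go left to V.
  At V: go left to Y.
    At Y: no left child.
    At Y: go right to G.
      At G: go left to K.
        K is a leaf — visit K.
      At G: no right child.
      Visit G.
    Visit Y.
  At V: go right to D.
    At D: go left to N.
      At N: go left to M.
        M is a leaf — visit M.
      At N: go right to X.
        X is a leaf — visit X.
      Visit N.
    At D: go right to P.
      P is a leaf — visit P.
    Visit D.
  Visit V.
At W: no right child.
Visit W.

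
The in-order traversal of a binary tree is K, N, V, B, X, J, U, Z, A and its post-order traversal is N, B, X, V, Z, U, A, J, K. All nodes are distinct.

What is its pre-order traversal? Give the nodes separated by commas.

The last element of post-order is the root; it splits in-order into left and right subtrees.
Root K: left subtree has 0 nodes { }, right has 8 {N, V, B, X, J, U, Z, A}.
  Root J: left subtree has 4 nodes {N, V, B, X}, right has 3 {U, Z, A}.
    Root V: left subtree has 1 node {N}, right has 2 {B, X}.
      Root X: left subtree has 1 node {B}, right has 0 { }.
    Root A: left subtree has 2 nodes {U, Z}, right has 0 { }.
      Root U: left subtree has 0 nodes { }, right has 1 {Z}.

K, J, V, N, X, B, A, U, Z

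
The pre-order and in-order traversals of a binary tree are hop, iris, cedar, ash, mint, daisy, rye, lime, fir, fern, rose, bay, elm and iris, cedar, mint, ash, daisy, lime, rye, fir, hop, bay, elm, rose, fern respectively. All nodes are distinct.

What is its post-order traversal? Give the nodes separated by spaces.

mint lime fir rye daisy ash cedar iris elm bay rose fern hop

The first element of pre-order is the root; it splits in-order into left and right subtrees.
Root hop: left subtree has 8 nodes {iris, cedar, mint, ash, daisy, lime, rye, fir}, right has 4 {bay, elm, rose, fern}.
  Root iris: left subtree has 0 nodes { }, right has 7 {cedar, mint, ash, daisy, lime, rye, fir}.
    Root cedar: left subtree has 0 nodes { }, right has 6 {mint, ash, daisy, lime, rye, fir}.
      Root ash: left subtree has 1 node {mint}, right has 4 {daisy, lime, rye, fir}.
        Root daisy: left subtree has 0 nodes { }, right has 3 {lime, rye, fir}.
          Root rye: left subtree has 1 node {lime}, right has 1 {fir}.
  Root fern: left subtree has 3 nodes {bay, elm, rose}, right has 0 { }.
    Root rose: left subtree has 2 nodes {bay, elm}, right has 0 { }.
      Root bay: left subtree has 0 nodes { }, right has 1 {elm}.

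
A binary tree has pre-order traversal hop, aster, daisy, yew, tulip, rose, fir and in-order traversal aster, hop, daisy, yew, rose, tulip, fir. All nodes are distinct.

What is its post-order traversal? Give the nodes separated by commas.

The first element of pre-order is the root; it splits in-order into left and right subtrees.
Root hop: left subtree has 1 node {aster}, right has 5 {daisy, yew, rose, tulip, fir}.
  Root daisy: left subtree has 0 nodes { }, right has 4 {yew, rose, tulip, fir}.
    Root yew: left subtree has 0 nodes { }, right has 3 {rose, tulip, fir}.
      Root tulip: left subtree has 1 node {rose}, right has 1 {fir}.

aster, rose, fir, tulip, yew, daisy, hop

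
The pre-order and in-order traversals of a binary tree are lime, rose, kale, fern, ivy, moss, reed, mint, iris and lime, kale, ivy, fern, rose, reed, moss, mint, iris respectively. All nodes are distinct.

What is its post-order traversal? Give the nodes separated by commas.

ivy, fern, kale, reed, iris, mint, moss, rose, lime

The first element of pre-order is the root; it splits in-order into left and right subtrees.
Root lime: left subtree has 0 nodes { }, right has 8 {kale, ivy, fern, rose, reed, moss, mint, iris}.
  Root rose: left subtree has 3 nodes {kale, ivy, fern}, right has 4 {reed, moss, mint, iris}.
    Root kale: left subtree has 0 nodes { }, right has 2 {ivy, fern}.
      Root fern: left subtree has 1 node {ivy}, right has 0 { }.
    Root moss: left subtree has 1 node {reed}, right has 2 {mint, iris}.
      Root mint: left subtree has 0 nodes { }, right has 1 {iris}.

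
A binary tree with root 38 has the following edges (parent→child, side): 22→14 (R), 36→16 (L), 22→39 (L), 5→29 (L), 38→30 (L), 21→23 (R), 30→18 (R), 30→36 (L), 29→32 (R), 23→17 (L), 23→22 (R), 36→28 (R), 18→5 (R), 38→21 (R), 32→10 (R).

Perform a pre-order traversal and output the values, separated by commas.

Pre-order visits the node, then its left subtree, then its right subtree.
Visit 38.
At 38: go left to 30.
  Visit 30.
  At 30: go left to 36.
    Visit 36.
    At 36: go left to 16.
      16 is a leaf — visit 16.
    At 36: go right to 28.
      28 is a leaf — visit 28.
  At 30: go right to 18.
    Visit 18.
    At 18: no left child.
    At 18: go right to 5.
      Visit 5.
      At 5: go left to 29.
        Visit 29.
        At 29: no left child.
        At 29: go right to 32.
          Visit 32.
          At 32: no left child.
          At 32: go right to 10.
            10 is a leaf — visit 10.
      At 5: no right child.
At 38: go right to 21.
  Visit 21.
  At 21: no left child.
  At 21: go right to 23.
    Visit 23.
    At 23: go left to 17.
      17 is a leaf — visit 17.
    At 23: go right to 22.
      Visit 22.
      At 22: go left to 39.
        39 is a leaf — visit 39.
      At 22: go right to 14.
        14 is a leaf — visit 14.

38, 30, 36, 16, 28, 18, 5, 29, 32, 10, 21, 23, 17, 22, 39, 14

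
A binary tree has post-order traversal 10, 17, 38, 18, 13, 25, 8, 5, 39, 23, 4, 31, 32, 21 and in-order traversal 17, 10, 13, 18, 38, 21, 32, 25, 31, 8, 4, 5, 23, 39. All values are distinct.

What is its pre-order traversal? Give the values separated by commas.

21, 13, 17, 10, 18, 38, 32, 31, 25, 4, 8, 23, 5, 39

The last element of post-order is the root; it splits in-order into left and right subtrees.
Root 21: left subtree has 5 nodes {17, 10, 13, 18, 38}, right has 8 {32, 25, 31, 8, 4, 5, 23, 39}.
  Root 13: left subtree has 2 nodes {17, 10}, right has 2 {18, 38}.
    Root 17: left subtree has 0 nodes { }, right has 1 {10}.
    Root 18: left subtree has 0 nodes { }, right has 1 {38}.
  Root 32: left subtree has 0 nodes { }, right has 7 {25, 31, 8, 4, 5, 23, 39}.
    Root 31: left subtree has 1 node {25}, right has 5 {8, 4, 5, 23, 39}.
      Root 4: left subtree has 1 node {8}, right has 3 {5, 23, 39}.
        Root 23: left subtree has 1 node {5}, right has 1 {39}.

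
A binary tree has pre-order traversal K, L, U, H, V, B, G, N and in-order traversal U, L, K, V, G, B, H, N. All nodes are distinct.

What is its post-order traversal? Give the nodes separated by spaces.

The first element of pre-order is the root; it splits in-order into left and right subtrees.
Root K: left subtree has 2 nodes {U, L}, right has 5 {V, G, B, H, N}.
  Root L: left subtree has 1 node {U}, right has 0 { }.
  Root H: left subtree has 3 nodes {V, G, B}, right has 1 {N}.
    Root V: left subtree has 0 nodes { }, right has 2 {G, B}.
      Root B: left subtree has 1 node {G}, right has 0 { }.

U L G B V N H K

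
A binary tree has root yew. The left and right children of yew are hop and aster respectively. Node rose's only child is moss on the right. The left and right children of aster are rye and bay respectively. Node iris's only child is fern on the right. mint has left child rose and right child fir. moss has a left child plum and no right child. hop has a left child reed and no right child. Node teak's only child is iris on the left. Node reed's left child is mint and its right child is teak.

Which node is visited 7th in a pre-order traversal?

Pre-order visits the node, then its left subtree, then its right subtree.
Visit yew.
At yew: go left to hop.
  Visit hop.
  At hop: go left to reed.
    Visit reed.
    At reed: go left to mint.
      Visit mint.
      At mint: go left to rose.
        Visit rose.
        At rose: no left child.
        At rose: go right to moss.
          Visit moss.
          At moss: go left to plum.
            plum is a leaf — visit plum.
          At moss: no right child.
      At mint: go right to fir.
        fir is a leaf — visit fir.
    At reed: go right to teak.
      Visit teak.
      At teak: go left to iris.
        Visit iris.
        At iris: no left child.
        At iris: go right to fern.
          fern is a leaf — visit fern.
      At teak: no right child.
  At hop: no right child.
At yew: go right to aster.
  Visit aster.
  At aster: go left to rye.
    rye is a leaf — visit rye.
  At aster: go right to bay.
    bay is a leaf — visit bay.
Full pre-order sequence: yew, hop, reed, mint, rose, moss, plum, fir, teak, iris, fern, aster, rye, bay.

plum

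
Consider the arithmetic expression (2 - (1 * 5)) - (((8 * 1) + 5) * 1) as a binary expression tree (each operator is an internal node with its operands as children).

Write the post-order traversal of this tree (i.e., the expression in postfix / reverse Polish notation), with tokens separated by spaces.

2 1 5 * - 8 1 * 5 + 1 * -

Post-order on an expression tree gives postfix notation: for each operator, emit left operand, right operand, then the operator.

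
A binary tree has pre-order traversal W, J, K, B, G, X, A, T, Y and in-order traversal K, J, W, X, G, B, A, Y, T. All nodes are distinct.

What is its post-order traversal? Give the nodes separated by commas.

The first element of pre-order is the root; it splits in-order into left and right subtrees.
Root W: left subtree has 2 nodes {K, J}, right has 6 {X, G, B, A, Y, T}.
  Root J: left subtree has 1 node {K}, right has 0 { }.
  Root B: left subtree has 2 nodes {X, G}, right has 3 {A, Y, T}.
    Root G: left subtree has 1 node {X}, right has 0 { }.
    Root A: left subtree has 0 nodes { }, right has 2 {Y, T}.
      Root T: left subtree has 1 node {Y}, right has 0 { }.

K, J, X, G, Y, T, A, B, W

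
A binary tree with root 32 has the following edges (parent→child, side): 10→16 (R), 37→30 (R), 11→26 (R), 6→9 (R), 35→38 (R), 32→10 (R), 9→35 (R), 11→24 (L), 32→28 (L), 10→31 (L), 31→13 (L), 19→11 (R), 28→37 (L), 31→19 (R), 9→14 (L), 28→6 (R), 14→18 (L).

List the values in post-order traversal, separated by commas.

30, 37, 18, 14, 38, 35, 9, 6, 28, 13, 24, 26, 11, 19, 31, 16, 10, 32

Post-order visits the left subtree, then the right subtree, then the node.
At 32: go left to 28.
  At 28: go left to 37.
    At 37: no left child.
    At 37: go right to 30.
      30 is a leaf — visit 30.
    Visit 37.
  At 28: go right to 6.
    At 6: no left child.
    At 6: go right to 9.
      At 9: go left to 14.
        At 14: go left to 18.
          18 is a leaf — visit 18.
        At 14: no right child.
        Visit 14.
      At 9: go right to 35.
        At 35: no left child.
        At 35: go right to 38.
          38 is a leaf — visit 38.
        Visit 35.
      Visit 9.
    Visit 6.
  Visit 28.
At 32: go right to 10.
  At 10: go left to 31.
    At 31: go left to 13.
      13 is a leaf — visit 13.
    At 31: go right to 19.
      At 19: no left child.
      At 19: go right to 11.
        At 11: go left to 24.
          24 is a leaf — visit 24.
        At 11: go right to 26.
          26 is a leaf — visit 26.
        Visit 11.
      Visit 19.
    Visit 31.
  At 10: go right to 16.
    16 is a leaf — visit 16.
  Visit 10.
Visit 32.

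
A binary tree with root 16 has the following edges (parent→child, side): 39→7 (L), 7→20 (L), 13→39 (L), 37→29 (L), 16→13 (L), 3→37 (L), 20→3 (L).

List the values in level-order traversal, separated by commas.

Level-order visits nodes level by level from the root, left to right within each level.
Level 0: 16
Level 1: 13
Level 2: 39
Level 3: 7
Level 4: 20
Level 5: 3
Level 6: 37
Level 7: 29

16, 13, 39, 7, 20, 3, 37, 29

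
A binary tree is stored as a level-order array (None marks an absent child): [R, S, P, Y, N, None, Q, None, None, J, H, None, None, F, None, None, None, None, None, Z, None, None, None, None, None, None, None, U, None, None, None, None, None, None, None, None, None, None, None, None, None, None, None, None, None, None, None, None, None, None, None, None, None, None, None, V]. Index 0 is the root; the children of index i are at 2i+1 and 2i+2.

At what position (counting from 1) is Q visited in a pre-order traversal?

9

Pre-order visits the node, then its left subtree, then its right subtree.
Visit R.
At R: go left to S.
  Visit S.
  At S: go left to Y.
    Y is a leaf — visit Y.
  At S: go right to N.
    Visit N.
    At N: go left to J.
      Visit J.
      At J: go left to Z.
        Z is a leaf — visit Z.
      At J: no right child.
    At N: go right to H.
      H is a leaf — visit H.
At R: go right to P.
  Visit P.
  At P: no left child.
  At P: go right to Q.
    Visit Q.
    At Q: go left to F.
      Visit F.
      At F: go left to U.
        Visit U.
        At U: go left to V.
          V is a leaf — visit V.
        At U: no right child.
      At F: no right child.
    At Q: no right child.
Full pre-order sequence: R, S, Y, N, J, Z, H, P, Q, F, U, V.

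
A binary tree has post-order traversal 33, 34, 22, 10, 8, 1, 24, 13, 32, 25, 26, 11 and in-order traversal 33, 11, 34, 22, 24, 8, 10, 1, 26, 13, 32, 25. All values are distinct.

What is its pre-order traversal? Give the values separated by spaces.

The last element of post-order is the root; it splits in-order into left and right subtrees.
Root 11: left subtree has 1 node {33}, right has 10 {34, 22, 24, 8, 10, 1, 26, 13, 32, 25}.
  Root 26: left subtree has 6 nodes {34, 22, 24, 8, 10, 1}, right has 3 {13, 32, 25}.
    Root 24: left subtree has 2 nodes {34, 22}, right has 3 {8, 10, 1}.
      Root 22: left subtree has 1 node {34}, right has 0 { }.
      Root 1: left subtree has 2 nodes {8, 10}, right has 0 { }.
        Root 8: left subtree has 0 nodes { }, right has 1 {10}.
    Root 25: left subtree has 2 nodes {13, 32}, right has 0 { }.
      Root 32: left subtree has 1 node {13}, right has 0 { }.

11 33 26 24 22 34 1 8 10 25 32 13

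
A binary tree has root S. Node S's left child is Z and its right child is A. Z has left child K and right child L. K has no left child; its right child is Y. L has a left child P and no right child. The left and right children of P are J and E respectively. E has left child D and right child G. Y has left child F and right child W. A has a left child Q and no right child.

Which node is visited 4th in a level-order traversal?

Level-order visits nodes level by level from the root, left to right within each level.
Level 0: S
Level 1: Z, A
Level 2: K, L, Q
Level 3: Y, P
Level 4: F, W, J, E
Level 5: D, G
Full level-order sequence: S, Z, A, K, L, Q, Y, P, F, W, J, E, D, G.

K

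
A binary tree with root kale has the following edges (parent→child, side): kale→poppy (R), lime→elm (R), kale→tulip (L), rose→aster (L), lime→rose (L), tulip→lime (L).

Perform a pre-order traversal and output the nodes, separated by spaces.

Pre-order visits the node, then its left subtree, then its right subtree.
Visit kale.
At kale: go left to tulip.
  Visit tulip.
  At tulip: go left to lime.
    Visit lime.
    At lime: go left to rose.
      Visit rose.
      At rose: go left to aster.
        aster is a leaf — visit aster.
      At rose: no right child.
    At lime: go right to elm.
      elm is a leaf — visit elm.
  At tulip: no right child.
At kale: go right to poppy.
  poppy is a leaf — visit poppy.

kale tulip lime rose aster elm poppy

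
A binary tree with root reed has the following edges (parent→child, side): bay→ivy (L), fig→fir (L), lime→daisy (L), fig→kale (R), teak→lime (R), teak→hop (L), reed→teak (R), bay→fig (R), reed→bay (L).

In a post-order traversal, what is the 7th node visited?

Post-order visits the left subtree, then the right subtree, then the node.
At reed: go left to bay.
  At bay: go left to ivy.
    ivy is a leaf — visit ivy.
  At bay: go right to fig.
    At fig: go left to fir.
      fir is a leaf — visit fir.
    At fig: go right to kale.
      kale is a leaf — visit kale.
    Visit fig.
  Visit bay.
At reed: go right to teak.
  At teak: go left to hop.
    hop is a leaf — visit hop.
  At teak: go right to lime.
    At lime: go left to daisy.
      daisy is a leaf — visit daisy.
    At lime: no right child.
    Visit lime.
  Visit teak.
Visit reed.
Full post-order sequence: ivy, fir, kale, fig, bay, hop, daisy, lime, teak, reed.

daisy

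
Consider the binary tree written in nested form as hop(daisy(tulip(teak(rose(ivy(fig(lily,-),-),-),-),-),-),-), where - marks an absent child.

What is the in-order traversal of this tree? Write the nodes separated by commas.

lily, fig, ivy, rose, teak, tulip, daisy, hop

In-order visits the left subtree, then the node, then the right subtree.
At hop: go left to daisy.
  At daisy: go left to tulip.
    At tulip: go left to teak.
      At teak: go left to rose.
        At rose: go left to ivy.
          At ivy: go left to fig.
            At fig: go left to lily.
              lily is a leaf — visit lily.
            Visit fig.
            At fig: no right child.
          Visit ivy.
          At ivy: no right child.
        Visit rose.
        At rose: no right child.
      Visit teak.
      At teak: no right child.
    Visit tulip.
    At tulip: no right child.
  Visit daisy.
  At daisy: no right child.
Visit hop.
At hop: no right child.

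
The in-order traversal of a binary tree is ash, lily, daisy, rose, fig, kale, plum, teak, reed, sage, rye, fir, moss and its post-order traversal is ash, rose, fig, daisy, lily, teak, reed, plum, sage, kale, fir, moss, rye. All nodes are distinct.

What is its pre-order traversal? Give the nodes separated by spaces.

rye kale lily ash daisy fig rose sage plum reed teak moss fir

The last element of post-order is the root; it splits in-order into left and right subtrees.
Root rye: left subtree has 10 nodes {ash, lily, daisy, rose, fig, kale, plum, teak, reed, sage}, right has 2 {fir, moss}.
  Root kale: left subtree has 5 nodes {ash, lily, daisy, rose, fig}, right has 4 {plum, teak, reed, sage}.
    Root lily: left subtree has 1 node {ash}, right has 3 {daisy, rose, fig}.
      Root daisy: left subtree has 0 nodes { }, right has 2 {rose, fig}.
        Root fig: left subtree has 1 node {rose}, right has 0 { }.
    Root sage: left subtree has 3 nodes {plum, teak, reed}, right has 0 { }.
      Root plum: left subtree has 0 nodes { }, right has 2 {teak, reed}.
        Root reed: left subtree has 1 node {teak}, right has 0 { }.
  Root moss: left subtree has 1 node {fir}, right has 0 { }.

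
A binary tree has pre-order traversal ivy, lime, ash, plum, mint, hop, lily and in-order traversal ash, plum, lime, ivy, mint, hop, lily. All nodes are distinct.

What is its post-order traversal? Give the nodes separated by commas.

The first element of pre-order is the root; it splits in-order into left and right subtrees.
Root ivy: left subtree has 3 nodes {ash, plum, lime}, right has 3 {mint, hop, lily}.
  Root lime: left subtree has 2 nodes {ash, plum}, right has 0 { }.
    Root ash: left subtree has 0 nodes { }, right has 1 {plum}.
  Root mint: left subtree has 0 nodes { }, right has 2 {hop, lily}.
    Root hop: left subtree has 0 nodes { }, right has 1 {lily}.

plum, ash, lime, lily, hop, mint, ivy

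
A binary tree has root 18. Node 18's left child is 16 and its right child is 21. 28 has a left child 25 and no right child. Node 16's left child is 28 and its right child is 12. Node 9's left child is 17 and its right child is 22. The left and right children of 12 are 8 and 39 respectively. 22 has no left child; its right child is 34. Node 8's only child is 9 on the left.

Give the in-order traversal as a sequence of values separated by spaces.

25 28 16 17 9 22 34 8 12 39 18 21

In-order visits the left subtree, then the node, then the right subtree.
At 18: go left to 16.
  At 16: go left to 28.
    At 28: go left to 25.
      25 is a leaf — visit 25.
    Visit 28.
    At 28: no right child.
  Visit 16.
  At 16: go right to 12.
    At 12: go left to 8.
      At 8: go left to 9.
        At 9: go left to 17.
          17 is a leaf — visit 17.
        Visit 9.
        At 9: go right to 22.
          At 22: no left child.
          Visit 22.
          At 22: go right to 34.
            34 is a leaf — visit 34.
      Visit 8.
      At 8: no right child.
    Visit 12.
    At 12: go right to 39.
      39 is a leaf — visit 39.
Visit 18.
At 18: go right to 21.
  21 is a leaf — visit 21.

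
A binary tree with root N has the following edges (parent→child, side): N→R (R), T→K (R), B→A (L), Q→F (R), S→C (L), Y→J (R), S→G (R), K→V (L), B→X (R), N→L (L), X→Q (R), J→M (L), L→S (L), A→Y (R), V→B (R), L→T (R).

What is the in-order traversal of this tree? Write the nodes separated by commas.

C, S, G, L, T, V, A, Y, M, J, B, X, Q, F, K, N, R

In-order visits the left subtree, then the node, then the right subtree.
At N: go left to L.
  At L: go left to S.
    At S: go left to C.
      C is a leaf — visit C.
    Visit S.
    At S: go right to G.
      G is a leaf — visit G.
  Visit L.
  At L: go right to T.
    At T: no left child.
    Visit T.
    At T: go right to K.
      At K: go left to V.
        At V: no left child.
        Visit V.
        At V: go right to B.
          At B: go left to A.
            At A: no left child.
            Visit A.
            At A: go right to Y.
              At Y: no left child.
              Visit Y.
              At Y: go right to J.
                At J: go left to M.
                  M is a leaf — visit M.
                Visit J.
                At J: no right child.
          Visit B.
          At B: go right to X.
            At X: no left child.
            Visit X.
            At X: go right to Q.
              At Q: no left child.
              Visit Q.
              At Q: go right to F.
                F is a leaf — visit F.
      Visit K.
      At K: no right child.
Visit N.
At N: go right to R.
  R is a leaf — visit R.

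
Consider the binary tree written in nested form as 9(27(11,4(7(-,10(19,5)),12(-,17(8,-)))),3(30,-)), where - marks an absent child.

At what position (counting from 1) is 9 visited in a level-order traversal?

1

Level-order visits nodes level by level from the root, left to right within each level.
Level 0: 9
Level 1: 27, 3
Level 2: 11, 4, 30
Level 3: 7, 12
Level 4: 10, 17
Level 5: 19, 5, 8
Full level-order sequence: 9, 27, 3, 11, 4, 30, 7, 12, 10, 17, 19, 5, 8.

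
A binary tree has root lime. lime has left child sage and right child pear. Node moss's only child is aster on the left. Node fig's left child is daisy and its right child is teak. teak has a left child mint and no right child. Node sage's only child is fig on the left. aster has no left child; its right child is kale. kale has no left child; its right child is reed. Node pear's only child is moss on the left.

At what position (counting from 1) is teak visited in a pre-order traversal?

5

Pre-order visits the node, then its left subtree, then its right subtree.
Visit lime.
At lime: go left to sage.
  Visit sage.
  At sage: go left to fig.
    Visit fig.
    At fig: go left to daisy.
      daisy is a leaf — visit daisy.
    At fig: go right to teak.
      Visit teak.
      At teak: go left to mint.
        mint is a leaf — visit mint.
      At teak: no right child.
  At sage: no right child.
At lime: go right to pear.
  Visit pear.
  At pear: go left to moss.
    Visit moss.
    At moss: go left to aster.
      Visit aster.
      At aster: no left child.
      At aster: go right to kale.
        Visit kale.
        At kale: no left child.
        At kale: go right to reed.
          reed is a leaf — visit reed.
    At moss: no right child.
  At pear: no right child.
Full pre-order sequence: lime, sage, fig, daisy, teak, mint, pear, moss, aster, kale, reed.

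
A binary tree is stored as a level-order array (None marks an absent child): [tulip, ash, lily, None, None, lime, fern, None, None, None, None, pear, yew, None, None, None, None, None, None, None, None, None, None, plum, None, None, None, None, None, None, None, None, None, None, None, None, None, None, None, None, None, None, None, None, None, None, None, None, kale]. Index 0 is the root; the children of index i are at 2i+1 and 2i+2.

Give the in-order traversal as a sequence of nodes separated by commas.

In-order visits the left subtree, then the node, then the right subtree.
At tulip: go left to ash.
  ash is a leaf — visit ash.
Visit tulip.
At tulip: go right to lily.
  At lily: go left to lime.
    At lime: go left to pear.
      At pear: go left to plum.
        At plum: no left child.
        Visit plum.
        At plum: go right to kale.
          kale is a leaf — visit kale.
      Visit pear.
      At pear: no right child.
    Visit lime.
    At lime: go right to yew.
      yew is a leaf — visit yew.
  Visit lily.
  At lily: go right to fern.
    fern is a leaf — visit fern.

ash, tulip, plum, kale, pear, lime, yew, lily, fern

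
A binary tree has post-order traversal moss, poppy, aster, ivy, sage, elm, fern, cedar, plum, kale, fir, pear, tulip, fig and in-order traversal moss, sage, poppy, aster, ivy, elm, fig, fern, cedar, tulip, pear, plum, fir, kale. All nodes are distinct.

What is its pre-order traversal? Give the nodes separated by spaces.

fig elm sage moss ivy aster poppy tulip cedar fern pear fir plum kale

The last element of post-order is the root; it splits in-order into left and right subtrees.
Root fig: left subtree has 6 nodes {moss, sage, poppy, aster, ivy, elm}, right has 7 {fern, cedar, tulip, pear, plum, fir, kale}.
  Root elm: left subtree has 5 nodes {moss, sage, poppy, aster, ivy}, right has 0 { }.
    Root sage: left subtree has 1 node {moss}, right has 3 {poppy, aster, ivy}.
      Root ivy: left subtree has 2 nodes {poppy, aster}, right has 0 { }.
        Root aster: left subtree has 1 node {poppy}, right has 0 { }.
  Root tulip: left subtree has 2 nodes {fern, cedar}, right has 4 {pear, plum, fir, kale}.
    Root cedar: left subtree has 1 node {fern}, right has 0 { }.
    Root pear: left subtree has 0 nodes { }, right has 3 {plum, fir, kale}.
      Root fir: left subtree has 1 node {plum}, right has 1 {kale}.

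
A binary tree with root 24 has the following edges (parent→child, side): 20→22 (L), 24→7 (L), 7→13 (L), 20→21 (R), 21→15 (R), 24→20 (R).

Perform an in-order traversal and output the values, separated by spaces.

In-order visits the left subtree, then the node, then the right subtree.
At 24: go left to 7.
  At 7: go left to 13.
    13 is a leaf — visit 13.
  Visit 7.
  At 7: no right child.
Visit 24.
At 24: go right to 20.
  At 20: go left to 22.
    22 is a leaf — visit 22.
  Visit 20.
  At 20: go right to 21.
    At 21: no left child.
    Visit 21.
    At 21: go right to 15.
      15 is a leaf — visit 15.

13 7 24 22 20 21 15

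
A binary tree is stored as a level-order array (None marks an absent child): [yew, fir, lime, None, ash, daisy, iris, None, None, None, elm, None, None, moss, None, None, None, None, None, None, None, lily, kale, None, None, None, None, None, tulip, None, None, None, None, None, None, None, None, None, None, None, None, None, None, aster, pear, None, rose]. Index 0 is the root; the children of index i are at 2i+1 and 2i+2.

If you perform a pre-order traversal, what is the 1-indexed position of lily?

Pre-order visits the node, then its left subtree, then its right subtree.
Visit yew.
At yew: go left to fir.
  Visit fir.
  At fir: no left child.
  At fir: go right to ash.
    Visit ash.
    At ash: no left child.
    At ash: go right to elm.
      Visit elm.
      At elm: go left to lily.
        Visit lily.
        At lily: go left to aster.
          aster is a leaf — visit aster.
        At lily: go right to pear.
          pear is a leaf — visit pear.
      At elm: go right to kale.
        Visit kale.
        At kale: no left child.
        At kale: go right to rose.
          rose is a leaf — visit rose.
At yew: go right to lime.
  Visit lime.
  At lime: go left to daisy.
    daisy is a leaf — visit daisy.
  At lime: go right to iris.
    Visit iris.
    At iris: go left to moss.
      Visit moss.
      At moss: no left child.
      At moss: go right to tulip.
        tulip is a leaf — visit tulip.
    At iris: no right child.
Full pre-order sequence: yew, fir, ash, elm, lily, aster, pear, kale, rose, lime, daisy, iris, moss, tulip.

5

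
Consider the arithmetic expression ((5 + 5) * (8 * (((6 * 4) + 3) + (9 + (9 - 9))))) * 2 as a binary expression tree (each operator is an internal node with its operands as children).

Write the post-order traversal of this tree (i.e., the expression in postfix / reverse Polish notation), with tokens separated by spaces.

5 5 + 8 6 4 * 3 + 9 9 9 - + + * * 2 *

Post-order on an expression tree gives postfix notation: for each operator, emit left operand, right operand, then the operator.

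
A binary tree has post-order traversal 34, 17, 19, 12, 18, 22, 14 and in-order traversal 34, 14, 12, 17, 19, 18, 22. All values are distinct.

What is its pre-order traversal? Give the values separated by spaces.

14 34 22 18 12 19 17

The last element of post-order is the root; it splits in-order into left and right subtrees.
Root 14: left subtree has 1 node {34}, right has 5 {12, 17, 19, 18, 22}.
  Root 22: left subtree has 4 nodes {12, 17, 19, 18}, right has 0 { }.
    Root 18: left subtree has 3 nodes {12, 17, 19}, right has 0 { }.
      Root 12: left subtree has 0 nodes { }, right has 2 {17, 19}.
        Root 19: left subtree has 1 node {17}, right has 0 { }.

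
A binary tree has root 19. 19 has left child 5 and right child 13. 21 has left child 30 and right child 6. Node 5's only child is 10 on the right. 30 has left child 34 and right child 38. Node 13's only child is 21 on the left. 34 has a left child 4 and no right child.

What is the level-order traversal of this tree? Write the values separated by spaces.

Level-order visits nodes level by level from the root, left to right within each level.
Level 0: 19
Level 1: 5, 13
Level 2: 10, 21
Level 3: 30, 6
Level 4: 34, 38
Level 5: 4

19 5 13 10 21 30 6 34 38 4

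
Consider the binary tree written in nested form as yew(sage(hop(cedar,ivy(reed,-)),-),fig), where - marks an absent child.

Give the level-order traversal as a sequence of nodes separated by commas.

yew, sage, fig, hop, cedar, ivy, reed

Level-order visits nodes level by level from the root, left to right within each level.
Level 0: yew
Level 1: sage, fig
Level 2: hop
Level 3: cedar, ivy
Level 4: reed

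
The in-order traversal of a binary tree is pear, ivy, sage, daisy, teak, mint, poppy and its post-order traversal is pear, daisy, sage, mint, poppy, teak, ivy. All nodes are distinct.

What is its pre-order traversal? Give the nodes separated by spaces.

The last element of post-order is the root; it splits in-order into left and right subtrees.
Root ivy: left subtree has 1 node {pear}, right has 5 {sage, daisy, teak, mint, poppy}.
  Root teak: left subtree has 2 nodes {sage, daisy}, right has 2 {mint, poppy}.
    Root sage: left subtree has 0 nodes { }, right has 1 {daisy}.
    Root poppy: left subtree has 1 node {mint}, right has 0 { }.

ivy pear teak sage daisy poppy mint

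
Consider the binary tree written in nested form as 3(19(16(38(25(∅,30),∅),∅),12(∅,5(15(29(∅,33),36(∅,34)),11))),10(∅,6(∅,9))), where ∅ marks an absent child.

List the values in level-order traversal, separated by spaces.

Level-order visits nodes level by level from the root, left to right within each level.
Level 0: 3
Level 1: 19, 10
Level 2: 16, 12, 6
Level 3: 38, 5, 9
Level 4: 25, 15, 11
Level 5: 30, 29, 36
Level 6: 33, 34

3 19 10 16 12 6 38 5 9 25 15 11 30 29 36 33 34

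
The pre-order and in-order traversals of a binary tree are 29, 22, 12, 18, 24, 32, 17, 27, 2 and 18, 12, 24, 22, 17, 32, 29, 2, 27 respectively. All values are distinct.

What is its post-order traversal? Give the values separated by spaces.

18 24 12 17 32 22 2 27 29

The first element of pre-order is the root; it splits in-order into left and right subtrees.
Root 29: left subtree has 6 nodes {18, 12, 24, 22, 17, 32}, right has 2 {2, 27}.
  Root 22: left subtree has 3 nodes {18, 12, 24}, right has 2 {17, 32}.
    Root 12: left subtree has 1 node {18}, right has 1 {24}.
    Root 32: left subtree has 1 node {17}, right has 0 { }.
  Root 27: left subtree has 1 node {2}, right has 0 { }.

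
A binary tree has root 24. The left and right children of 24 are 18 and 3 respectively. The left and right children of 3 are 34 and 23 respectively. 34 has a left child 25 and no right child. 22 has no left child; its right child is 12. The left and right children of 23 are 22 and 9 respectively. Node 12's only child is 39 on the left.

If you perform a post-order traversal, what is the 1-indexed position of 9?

7

Post-order visits the left subtree, then the right subtree, then the node.
At 24: go left to 18.
  18 is a leaf — visit 18.
At 24: go right to 3.
  At 3: go left to 34.
    At 34: go left to 25.
      25 is a leaf — visit 25.
    At 34: no right child.
    Visit 34.
  At 3: go right to 23.
    At 23: go left to 22.
      At 22: no left child.
      At 22: go right to 12.
        At 12: go left to 39.
          39 is a leaf — visit 39.
        At 12: no right child.
        Visit 12.
      Visit 22.
    At 23: go right to 9.
      9 is a leaf — visit 9.
    Visit 23.
  Visit 3.
Visit 24.
Full post-order sequence: 18, 25, 34, 39, 12, 22, 9, 23, 3, 24.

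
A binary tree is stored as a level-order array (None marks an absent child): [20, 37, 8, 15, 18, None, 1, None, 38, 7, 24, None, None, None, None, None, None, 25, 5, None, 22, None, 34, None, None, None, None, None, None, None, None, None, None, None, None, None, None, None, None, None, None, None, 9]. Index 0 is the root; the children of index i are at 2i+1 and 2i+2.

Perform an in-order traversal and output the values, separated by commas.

In-order visits the left subtree, then the node, then the right subtree.
At 20: go left to 37.
  At 37: go left to 15.
    At 15: no left child.
    Visit 15.
    At 15: go right to 38.
      At 38: go left to 25.
        25 is a leaf — visit 25.
      Visit 38.
      At 38: go right to 5.
        5 is a leaf — visit 5.
  Visit 37.
  At 37: go right to 18.
    At 18: go left to 7.
      At 7: no left child.
      Visit 7.
      At 7: go right to 22.
        At 22: no left child.
        Visit 22.
        At 22: go right to 9.
          9 is a leaf — visit 9.
    Visit 18.
    At 18: go right to 24.
      At 24: no left child.
      Visit 24.
      At 24: go right to 34.
        34 is a leaf — visit 34.
Visit 20.
At 20: go right to 8.
  At 8: no left child.
  Visit 8.
  At 8: go right to 1.
    1 is a leaf — visit 1.

15, 25, 38, 5, 37, 7, 22, 9, 18, 24, 34, 20, 8, 1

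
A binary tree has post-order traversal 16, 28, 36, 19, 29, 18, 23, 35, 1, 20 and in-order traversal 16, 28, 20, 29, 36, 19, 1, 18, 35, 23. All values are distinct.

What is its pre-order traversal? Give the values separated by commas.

20, 28, 16, 1, 29, 19, 36, 35, 18, 23

The last element of post-order is the root; it splits in-order into left and right subtrees.
Root 20: left subtree has 2 nodes {16, 28}, right has 7 {29, 36, 19, 1, 18, 35, 23}.
  Root 28: left subtree has 1 node {16}, right has 0 { }.
  Root 1: left subtree has 3 nodes {29, 36, 19}, right has 3 {18, 35, 23}.
    Root 29: left subtree has 0 nodes { }, right has 2 {36, 19}.
      Root 19: left subtree has 1 node {36}, right has 0 { }.
    Root 35: left subtree has 1 node {18}, right has 1 {23}.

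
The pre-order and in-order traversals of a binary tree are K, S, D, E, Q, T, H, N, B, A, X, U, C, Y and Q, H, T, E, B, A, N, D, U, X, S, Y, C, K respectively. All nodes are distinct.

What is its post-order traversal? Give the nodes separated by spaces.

H T Q A B N E U X D Y C S K

The first element of pre-order is the root; it splits in-order into left and right subtrees.
Root K: left subtree has 13 nodes {Q, H, T, E, B, A, N, D, U, X, S, Y, C}, right has 0 { }.
  Root S: left subtree has 10 nodes {Q, H, T, E, B, A, N, D, U, X}, right has 2 {Y, C}.
    Root D: left subtree has 7 nodes {Q, H, T, E, B, A, N}, right has 2 {U, X}.
      Root E: left subtree has 3 nodes {Q, H, T}, right has 3 {B, A, N}.
        Root Q: left subtree has 0 nodes { }, right has 2 {H, T}.
          Root T: left subtree has 1 node {H}, right has 0 { }.
        Root N: left subtree has 2 nodes {B, A}, right has 0 { }.
          Root B: left subtree has 0 nodes { }, right has 1 {A}.
      Root X: left subtree has 1 node {U}, right has 0 { }.
    Root C: left subtree has 1 node {Y}, right has 0 { }.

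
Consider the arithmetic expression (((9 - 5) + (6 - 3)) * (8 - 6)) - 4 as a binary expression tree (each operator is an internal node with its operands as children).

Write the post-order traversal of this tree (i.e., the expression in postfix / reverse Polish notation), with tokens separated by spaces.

Post-order on an expression tree gives postfix notation: for each operator, emit left operand, right operand, then the operator.

9 5 - 6 3 - + 8 6 - * 4 -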